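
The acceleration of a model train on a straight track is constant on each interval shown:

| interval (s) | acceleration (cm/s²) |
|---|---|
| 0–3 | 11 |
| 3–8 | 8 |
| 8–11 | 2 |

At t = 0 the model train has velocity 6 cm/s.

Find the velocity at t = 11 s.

85 cm/s

Δv equals the area under the a-t graph; then v = v₀ + Δv.
0–3 s: 11 × 3 = 33 cm/s
3–8 s: 8 × 5 = 40 cm/s
8–11 s: 2 × 3 = 6 cm/s
Δv = 79 cm/s, so v(11) = 6 + (79) = 85 cm/s.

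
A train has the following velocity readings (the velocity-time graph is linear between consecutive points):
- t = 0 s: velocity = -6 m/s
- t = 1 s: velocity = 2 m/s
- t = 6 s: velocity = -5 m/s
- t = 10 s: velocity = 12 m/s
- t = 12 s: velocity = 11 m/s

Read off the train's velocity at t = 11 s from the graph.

On 10–12 s the graph is linear from 12 to 11 m/s: v(11) = 12 + (11 − 12)·(11 − 10)/(12 − 10) = 11.5 m/s.

11.5 m/s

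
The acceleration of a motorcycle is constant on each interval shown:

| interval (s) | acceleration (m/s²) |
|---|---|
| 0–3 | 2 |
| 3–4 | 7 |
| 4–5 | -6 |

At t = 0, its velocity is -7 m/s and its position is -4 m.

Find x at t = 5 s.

-10.5 m

On each constant-a segment, Δv = aΔt and Δx = v₀Δt + ½aΔt²; chain segment to segment.
0–3 s: v starts -7 m/s; Δx = -7·3 + ½·2·3² = -12 m; v ends -1 m/s.
3–4 s: v starts -1 m/s; Δx = -1·1 + ½·7·1² = 2.5 m; v ends 6 m/s.
4–5 s: v starts 6 m/s; Δx = 6·1 + ½·-6·1² = 3 m; v ends 0 m/s.
x(5) = -4 + Σ Δx = -10.5 m.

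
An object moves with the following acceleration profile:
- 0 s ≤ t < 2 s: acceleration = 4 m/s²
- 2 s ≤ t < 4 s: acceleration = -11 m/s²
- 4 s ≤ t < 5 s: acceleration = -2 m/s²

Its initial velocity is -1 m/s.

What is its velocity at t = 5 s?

Δv equals the area under the a-t graph; then v = v₀ + Δv.
0–2 s: 4 × 2 = 8 m/s
2–4 s: -11 × 2 = -22 m/s
4–5 s: -2 × 1 = -2 m/s
Δv = -16 m/s, so v(5) = -1 + (-16) = -17 m/s.

-17 m/s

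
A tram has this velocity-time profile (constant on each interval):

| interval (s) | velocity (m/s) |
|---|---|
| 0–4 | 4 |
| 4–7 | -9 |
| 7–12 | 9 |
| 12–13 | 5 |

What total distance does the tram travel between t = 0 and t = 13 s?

Distance (not displacement) is the total path length: add the absolute areas under v-t.
0–4 s: |4| × 4 = 16 m
4–7 s: |-9| × 3 = 27 m
7–12 s: |9| × 5 = 45 m
12–13 s: |5| × 1 = 5 m
Total distance = 93 m

93 m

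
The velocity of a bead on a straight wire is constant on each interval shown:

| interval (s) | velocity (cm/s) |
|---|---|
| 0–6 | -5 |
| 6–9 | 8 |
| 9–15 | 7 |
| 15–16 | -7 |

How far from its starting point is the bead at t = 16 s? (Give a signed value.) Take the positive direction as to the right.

29 cm

Displacement is the signed area under the v-t curve.
0–6 s: -5 × 6 = -30 cm
6–9 s: 8 × 3 = 24 cm
9–15 s: 7 × 6 = 42 cm
15–16 s: -7 × 1 = -7 cm
Net displacement = 29 cm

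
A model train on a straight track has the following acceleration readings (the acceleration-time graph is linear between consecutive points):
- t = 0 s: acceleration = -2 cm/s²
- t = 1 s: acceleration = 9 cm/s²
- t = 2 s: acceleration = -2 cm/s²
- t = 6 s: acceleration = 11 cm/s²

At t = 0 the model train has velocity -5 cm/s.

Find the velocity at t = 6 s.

Δv equals the area under the a-t graph; then v = v₀ + Δv.
0–1 s: ½(-2 + 9)(1) = 3.5 cm/s
1–2 s: ½(9 + -2)(1) = 3.5 cm/s
2–6 s: ½(-2 + 11)(4) = 18 cm/s
Δv = 25 cm/s, so v(6) = -5 + (25) = 20 cm/s.

20 cm/s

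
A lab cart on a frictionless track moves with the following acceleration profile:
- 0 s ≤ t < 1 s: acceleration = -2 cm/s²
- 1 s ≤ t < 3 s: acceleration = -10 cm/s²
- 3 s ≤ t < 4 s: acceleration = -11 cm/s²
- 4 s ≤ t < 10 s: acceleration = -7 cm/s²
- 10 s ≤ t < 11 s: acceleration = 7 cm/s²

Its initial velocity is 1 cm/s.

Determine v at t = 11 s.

-67 cm/s

Δv equals the area under the a-t graph; then v = v₀ + Δv.
0–1 s: -2 × 1 = -2 cm/s
1–3 s: -10 × 2 = -20 cm/s
3–4 s: -11 × 1 = -11 cm/s
4–10 s: -7 × 6 = -42 cm/s
10–11 s: 7 × 1 = 7 cm/s
Δv = -68 cm/s, so v(11) = 1 + (-68) = -67 cm/s.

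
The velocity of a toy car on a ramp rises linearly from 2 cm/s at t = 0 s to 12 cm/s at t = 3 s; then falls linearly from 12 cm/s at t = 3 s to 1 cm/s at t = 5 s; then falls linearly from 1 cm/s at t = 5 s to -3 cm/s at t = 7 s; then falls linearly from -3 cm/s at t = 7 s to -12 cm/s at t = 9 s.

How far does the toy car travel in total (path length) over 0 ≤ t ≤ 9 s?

Distance (not displacement) is the total path length: add the absolute areas under v-t.
0–3 s: |½(2 + 12)(3)| = 21 cm
3–5 s: |½(12 + 1)(2)| = 13 cm
5–7 s: v = 0 at t = 5.5 s; triangle areas 0.25 + 2.25 = 2.5 cm
7–9 s: |½(-3 + -12)(2)| = 15 cm
Total distance = 51.5 cm

51.5 cm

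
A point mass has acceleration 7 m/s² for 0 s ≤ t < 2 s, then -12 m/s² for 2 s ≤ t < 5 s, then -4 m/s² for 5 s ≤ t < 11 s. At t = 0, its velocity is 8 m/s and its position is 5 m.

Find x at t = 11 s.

-109 m

On each constant-a segment, Δv = aΔt and Δx = v₀Δt + ½aΔt²; chain segment to segment.
0–2 s: v starts 8 m/s; Δx = 8·2 + ½·7·2² = 30 m; v ends 22 m/s.
2–5 s: v starts 22 m/s; Δx = 22·3 + ½·-12·3² = 12 m; v ends -14 m/s.
5–11 s: v starts -14 m/s; Δx = -14·6 + ½·-4·6² = -156 m; v ends -38 m/s.
x(11) = 5 + Σ Δx = -109 m.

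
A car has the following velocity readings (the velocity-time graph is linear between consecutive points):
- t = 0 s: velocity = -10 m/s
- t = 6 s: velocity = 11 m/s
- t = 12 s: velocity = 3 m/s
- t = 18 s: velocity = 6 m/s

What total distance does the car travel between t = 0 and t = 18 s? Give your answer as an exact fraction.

704/7 m

Distance (not displacement) is the total path length: add the absolute areas under v-t.
0–6 s: v = 0 at t = 20/7 s; triangle areas 100/7 + 121/7 = 221/7 m
6–12 s: |½(11 + 3)(6)| = 42 m
12–18 s: |½(3 + 6)(6)| = 27 m
Total distance = 704/7 m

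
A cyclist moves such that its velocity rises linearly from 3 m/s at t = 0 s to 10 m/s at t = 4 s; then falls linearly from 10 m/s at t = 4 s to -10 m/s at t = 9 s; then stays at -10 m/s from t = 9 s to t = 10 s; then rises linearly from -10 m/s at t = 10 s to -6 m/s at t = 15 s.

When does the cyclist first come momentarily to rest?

v changes sign on 4–9 s (from 10 to -10); the graph is linear there, so v = 0 at t = 4 + (-10)·(9 − 4)/(-10 − 10) = 6.5 s.

t = 6.5 s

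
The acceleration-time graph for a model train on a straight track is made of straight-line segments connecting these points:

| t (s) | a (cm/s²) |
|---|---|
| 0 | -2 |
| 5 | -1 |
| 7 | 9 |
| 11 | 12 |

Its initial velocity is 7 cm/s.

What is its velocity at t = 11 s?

49.5 cm/s

Δv equals the area under the a-t graph; then v = v₀ + Δv.
0–5 s: ½(-2 + -1)(5) = -7.5 cm/s
5–7 s: ½(-1 + 9)(2) = 8 cm/s
7–11 s: ½(9 + 12)(4) = 42 cm/s
Δv = 42.5 cm/s, so v(11) = 7 + (42.5) = 49.5 cm/s.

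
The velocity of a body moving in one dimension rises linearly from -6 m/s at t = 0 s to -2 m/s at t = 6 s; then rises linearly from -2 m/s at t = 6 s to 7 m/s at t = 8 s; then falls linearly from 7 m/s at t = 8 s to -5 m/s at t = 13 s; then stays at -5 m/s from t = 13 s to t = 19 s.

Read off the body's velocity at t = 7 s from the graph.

On 6–8 s the graph is linear from -2 to 7 m/s: v(7) = -2 + (7 − -2)·(7 − 6)/(8 − 6) = 2.5 m/s.

2.5 m/s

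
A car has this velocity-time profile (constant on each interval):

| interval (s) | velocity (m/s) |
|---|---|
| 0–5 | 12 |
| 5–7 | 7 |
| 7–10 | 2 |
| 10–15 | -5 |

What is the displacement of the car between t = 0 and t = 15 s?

55 m

Net displacement equals the area under the velocity-time graph (areas below the axis count negative).
0–5 s: 12 × 5 = 60 m
5–7 s: 7 × 2 = 14 m
7–10 s: 2 × 3 = 6 m
10–15 s: -5 × 5 = -25 m
Net displacement = 55 m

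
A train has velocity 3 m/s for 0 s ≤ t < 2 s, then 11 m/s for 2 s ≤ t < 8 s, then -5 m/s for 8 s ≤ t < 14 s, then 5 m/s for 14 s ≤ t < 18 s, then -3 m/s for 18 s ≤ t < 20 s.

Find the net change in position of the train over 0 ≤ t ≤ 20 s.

56 m

Displacement is the signed area under the v-t curve.
0–2 s: 3 × 2 = 6 m
2–8 s: 11 × 6 = 66 m
8–14 s: -5 × 6 = -30 m
14–18 s: 5 × 4 = 20 m
18–20 s: -3 × 2 = -6 m
Net displacement = 56 m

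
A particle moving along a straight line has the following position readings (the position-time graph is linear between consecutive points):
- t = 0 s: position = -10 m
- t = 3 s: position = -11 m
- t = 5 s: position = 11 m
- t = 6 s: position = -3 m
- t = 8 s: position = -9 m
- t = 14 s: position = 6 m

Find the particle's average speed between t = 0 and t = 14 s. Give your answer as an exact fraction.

Average speed = (total path length)/(elapsed time); on a piecewise-linear x-t graph the path length is Σ|Δx|.
0–3 s: |Δx| = |-11 − -10| = 1 m
3–5 s: |Δx| = |11 − -11| = 22 m
5–6 s: |Δx| = |-3 − 11| = 14 m
6–8 s: |Δx| = |-9 − -3| = 6 m
8–14 s: |Δx| = |6 − -9| = 15 m
Total path = 58 m; average speed = 58/14 = 29/7 m/s.

29/7 m/s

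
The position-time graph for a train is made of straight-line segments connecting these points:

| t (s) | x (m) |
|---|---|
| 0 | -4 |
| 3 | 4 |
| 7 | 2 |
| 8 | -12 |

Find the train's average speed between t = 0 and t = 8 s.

3 m/s

Average speed = (total path length)/(elapsed time); on a piecewise-linear x-t graph the path length is Σ|Δx|.
0–3 s: |Δx| = |4 − -4| = 8 m
3–7 s: |Δx| = |2 − 4| = 2 m
7–8 s: |Δx| = |-12 − 2| = 14 m
Total path = 24 m; average speed = 24/8 = 3 m/s.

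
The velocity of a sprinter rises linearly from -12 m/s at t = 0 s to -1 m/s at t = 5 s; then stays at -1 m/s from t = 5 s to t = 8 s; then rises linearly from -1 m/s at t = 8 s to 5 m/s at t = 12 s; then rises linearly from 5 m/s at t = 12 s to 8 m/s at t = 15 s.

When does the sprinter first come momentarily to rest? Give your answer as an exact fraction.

t = 26/3 s

v changes sign on 8–12 s (from -1 to 5); the graph is linear there, so v = 0 at t = 8 + (1)·(12 − 8)/(5 − -1) = 26/3 s.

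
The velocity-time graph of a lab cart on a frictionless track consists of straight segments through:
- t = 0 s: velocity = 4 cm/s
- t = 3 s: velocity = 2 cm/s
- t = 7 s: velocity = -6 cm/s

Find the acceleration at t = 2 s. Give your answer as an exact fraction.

Acceleration is the slope of the v-t graph on 0–3 s: (2 − 4)/(3 − 0) = -2/3 cm/s².

-2/3 cm/s²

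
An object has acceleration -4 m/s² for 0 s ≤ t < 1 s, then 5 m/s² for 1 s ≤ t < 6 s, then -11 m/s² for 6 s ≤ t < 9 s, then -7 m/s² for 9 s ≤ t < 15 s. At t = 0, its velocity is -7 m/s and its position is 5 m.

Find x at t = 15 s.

-244 m

On each constant-a segment, Δv = aΔt and Δx = v₀Δt + ½aΔt²; chain segment to segment.
0–1 s: v starts -7 m/s; Δx = -7·1 + ½·-4·1² = -9 m; v ends -11 m/s.
1–6 s: v starts -11 m/s; Δx = -11·5 + ½·5·5² = 7.5 m; v ends 14 m/s.
6–9 s: v starts 14 m/s; Δx = 14·3 + ½·-11·3² = -7.5 m; v ends -19 m/s.
9–15 s: v starts -19 m/s; Δx = -19·6 + ½·-7·6² = -240 m; v ends -61 m/s.
x(15) = 5 + Σ Δx = -244 m.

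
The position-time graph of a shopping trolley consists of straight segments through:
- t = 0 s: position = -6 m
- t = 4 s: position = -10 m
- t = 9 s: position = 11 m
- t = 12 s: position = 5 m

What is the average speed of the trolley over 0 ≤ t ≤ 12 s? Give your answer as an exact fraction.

Average speed = (total path length)/(elapsed time); on a piecewise-linear x-t graph the path length is Σ|Δx|.
0–4 s: |Δx| = |-10 − -6| = 4 m
4–9 s: |Δx| = |11 − -10| = 21 m
9–12 s: |Δx| = |5 − 11| = 6 m
Total path = 31 m; average speed = 31/12 = 31/12 m/s.

31/12 m/s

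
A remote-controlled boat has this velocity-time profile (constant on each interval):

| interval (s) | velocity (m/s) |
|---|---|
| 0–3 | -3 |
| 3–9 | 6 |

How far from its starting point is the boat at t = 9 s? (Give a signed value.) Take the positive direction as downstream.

Displacement is the signed area under the v-t curve.
0–3 s: -3 × 3 = -9 m
3–9 s: 6 × 6 = 36 m
Net displacement = 27 m

27 m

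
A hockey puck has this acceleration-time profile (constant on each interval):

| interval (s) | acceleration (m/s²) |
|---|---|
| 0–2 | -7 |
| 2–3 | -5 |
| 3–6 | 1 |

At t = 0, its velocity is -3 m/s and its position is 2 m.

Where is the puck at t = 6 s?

-99 m

On each constant-a segment, Δv = aΔt and Δx = v₀Δt + ½aΔt²; chain segment to segment.
0–2 s: v starts -3 m/s; Δx = -3·2 + ½·-7·2² = -20 m; v ends -17 m/s.
2–3 s: v starts -17 m/s; Δx = -17·1 + ½·-5·1² = -19.5 m; v ends -22 m/s.
3–6 s: v starts -22 m/s; Δx = -22·3 + ½·1·3² = -61.5 m; v ends -19 m/s.
x(6) = 2 + Σ Δx = -99 m.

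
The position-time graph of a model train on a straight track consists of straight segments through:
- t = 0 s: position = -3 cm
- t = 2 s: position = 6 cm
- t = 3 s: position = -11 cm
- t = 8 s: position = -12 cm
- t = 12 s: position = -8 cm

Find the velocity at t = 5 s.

-0.2 cm/s

Velocity is the slope of the x-t graph on 3–8 s: (-12 − -11)/(8 − 3) = -0.2 cm/s.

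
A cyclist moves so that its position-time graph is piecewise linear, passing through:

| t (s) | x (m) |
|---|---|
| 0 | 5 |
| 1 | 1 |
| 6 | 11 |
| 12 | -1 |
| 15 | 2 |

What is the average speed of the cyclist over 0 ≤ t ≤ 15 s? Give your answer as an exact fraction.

Average speed = (total path length)/(elapsed time); on a piecewise-linear x-t graph the path length is Σ|Δx|.
0–1 s: |Δx| = |1 − 5| = 4 m
1–6 s: |Δx| = |11 − 1| = 10 m
6–12 s: |Δx| = |-1 − 11| = 12 m
12–15 s: |Δx| = |2 − -1| = 3 m
Total path = 29 m; average speed = 29/15 = 29/15 m/s.

29/15 m/s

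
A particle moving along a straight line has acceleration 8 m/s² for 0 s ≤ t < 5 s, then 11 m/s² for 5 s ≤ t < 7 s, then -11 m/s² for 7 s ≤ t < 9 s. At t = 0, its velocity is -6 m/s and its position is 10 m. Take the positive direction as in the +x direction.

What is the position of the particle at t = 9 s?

On each constant-a segment, Δv = aΔt and Δx = v₀Δt + ½aΔt²; chain segment to segment.
0–5 s: v starts -6 m/s; Δx = -6·5 + ½·8·5² = 70 m; v ends 34 m/s.
5–7 s: v starts 34 m/s; Δx = 34·2 + ½·11·2² = 90 m; v ends 56 m/s.
7–9 s: v starts 56 m/s; Δx = 56·2 + ½·-11·2² = 90 m; v ends 34 m/s.
x(9) = 10 + Σ Δx = 260 m.

260 m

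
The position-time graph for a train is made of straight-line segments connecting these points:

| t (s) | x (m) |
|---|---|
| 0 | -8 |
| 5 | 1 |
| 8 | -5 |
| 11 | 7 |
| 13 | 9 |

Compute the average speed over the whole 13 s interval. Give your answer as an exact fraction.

29/13 m/s

Average speed = (total path length)/(elapsed time); on a piecewise-linear x-t graph the path length is Σ|Δx|.
0–5 s: |Δx| = |1 − -8| = 9 m
5–8 s: |Δx| = |-5 − 1| = 6 m
8–11 s: |Δx| = |7 − -5| = 12 m
11–13 s: |Δx| = |9 − 7| = 2 m
Total path = 29 m; average speed = 29/13 = 29/13 m/s.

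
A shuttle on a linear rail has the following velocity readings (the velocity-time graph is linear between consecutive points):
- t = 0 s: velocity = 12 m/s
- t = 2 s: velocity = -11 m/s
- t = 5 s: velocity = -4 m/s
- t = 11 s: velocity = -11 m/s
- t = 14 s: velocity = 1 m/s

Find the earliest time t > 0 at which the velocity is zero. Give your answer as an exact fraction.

t = 24/23 s

v changes sign on 0–2 s (from 12 to -11); the graph is linear there, so v = 0 at t = 0 + (-12)·(2 − 0)/(-11 − 12) = 24/23 s.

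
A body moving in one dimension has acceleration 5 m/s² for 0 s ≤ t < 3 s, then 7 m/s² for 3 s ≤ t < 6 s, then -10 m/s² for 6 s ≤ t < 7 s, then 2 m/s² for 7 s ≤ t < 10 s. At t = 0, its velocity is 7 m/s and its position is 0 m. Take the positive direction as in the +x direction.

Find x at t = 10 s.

On each constant-a segment, Δv = aΔt and Δx = v₀Δt + ½aΔt²; chain segment to segment.
0–3 s: v starts 7 m/s; Δx = 7·3 + ½·5·3² = 43.5 m; v ends 22 m/s.
3–6 s: v starts 22 m/s; Δx = 22·3 + ½·7·3² = 97.5 m; v ends 43 m/s.
6–7 s: v starts 43 m/s; Δx = 43·1 + ½·-10·1² = 38 m; v ends 33 m/s.
7–10 s: v starts 33 m/s; Δx = 33·3 + ½·2·3² = 108 m; v ends 39 m/s.
x(10) = 0 + Σ Δx = 287 m.

287 m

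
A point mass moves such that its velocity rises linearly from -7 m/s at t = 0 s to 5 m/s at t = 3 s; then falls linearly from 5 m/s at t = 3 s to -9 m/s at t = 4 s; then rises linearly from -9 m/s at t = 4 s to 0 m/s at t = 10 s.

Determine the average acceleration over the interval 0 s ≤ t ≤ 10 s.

Average acceleration = Δv/Δt = (0 − -7)/(10 − 0) = 0.7 m/s².

0.7 m/s²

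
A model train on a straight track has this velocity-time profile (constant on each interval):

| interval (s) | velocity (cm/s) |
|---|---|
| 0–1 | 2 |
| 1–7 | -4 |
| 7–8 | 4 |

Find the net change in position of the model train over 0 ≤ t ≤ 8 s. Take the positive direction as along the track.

Net displacement equals the area under the velocity-time graph (areas below the axis count negative).
0–1 s: 2 × 1 = 2 cm
1–7 s: -4 × 6 = -24 cm
7–8 s: 4 × 1 = 4 cm
Net displacement = -18 cm

-18 cm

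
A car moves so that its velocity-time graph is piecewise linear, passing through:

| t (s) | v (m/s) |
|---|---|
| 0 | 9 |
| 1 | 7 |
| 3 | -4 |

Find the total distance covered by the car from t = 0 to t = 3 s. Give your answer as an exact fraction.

153/11 m

Total distance travelled is ∫|v| dt — sum the magnitudes of each area piece.
0–1 s: |½(9 + 7)(1)| = 8 m
1–3 s: v = 0 at t = 25/11 s; triangle areas 49/11 + 16/11 = 65/11 m
Total distance = 153/11 m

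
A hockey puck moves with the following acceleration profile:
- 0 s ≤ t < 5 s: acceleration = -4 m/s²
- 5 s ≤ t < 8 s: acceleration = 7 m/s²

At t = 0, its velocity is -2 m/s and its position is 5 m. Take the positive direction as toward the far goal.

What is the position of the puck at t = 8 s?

On each constant-a segment, Δv = aΔt and Δx = v₀Δt + ½aΔt²; chain segment to segment.
0–5 s: v starts -2 m/s; Δx = -2·5 + ½·-4·5² = -60 m; v ends -22 m/s.
5–8 s: v starts -22 m/s; Δx = -22·3 + ½·7·3² = -34.5 m; v ends -1 m/s.
x(8) = 5 + Σ Δx = -89.5 m.

-89.5 m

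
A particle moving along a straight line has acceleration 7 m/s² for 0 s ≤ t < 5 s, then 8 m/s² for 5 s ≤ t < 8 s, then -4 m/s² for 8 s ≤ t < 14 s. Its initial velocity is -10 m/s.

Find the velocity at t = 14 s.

25 m/s

Δv equals the area under the a-t graph; then v = v₀ + Δv.
0–5 s: 7 × 5 = 35 m/s
5–8 s: 8 × 3 = 24 m/s
8–14 s: -4 × 6 = -24 m/s
Δv = 35 m/s, so v(14) = -10 + (35) = 25 m/s.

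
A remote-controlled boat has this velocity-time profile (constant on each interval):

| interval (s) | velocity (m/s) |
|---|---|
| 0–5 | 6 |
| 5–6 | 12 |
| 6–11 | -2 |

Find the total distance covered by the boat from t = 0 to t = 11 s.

52 m

Total distance travelled is ∫|v| dt — sum the magnitudes of each area piece.
0–5 s: |6| × 5 = 30 m
5–6 s: |12| × 1 = 12 m
6–11 s: |-2| × 5 = 10 m
Total distance = 52 m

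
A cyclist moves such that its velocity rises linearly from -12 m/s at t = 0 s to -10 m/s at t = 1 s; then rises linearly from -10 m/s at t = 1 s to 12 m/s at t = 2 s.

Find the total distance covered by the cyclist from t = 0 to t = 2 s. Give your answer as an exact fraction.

Total distance travelled is ∫|v| dt — sum the magnitudes of each area piece.
0–1 s: |½(-12 + -10)(1)| = 11 m
1–2 s: v = 0 at t = 16/11 s; triangle areas 25/11 + 36/11 = 61/11 m
Total distance = 182/11 m

182/11 m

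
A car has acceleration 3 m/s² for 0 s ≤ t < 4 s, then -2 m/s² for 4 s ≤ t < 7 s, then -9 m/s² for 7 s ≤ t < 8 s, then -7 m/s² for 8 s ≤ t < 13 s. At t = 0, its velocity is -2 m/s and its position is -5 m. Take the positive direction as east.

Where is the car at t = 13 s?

On each constant-a segment, Δv = aΔt and Δx = v₀Δt + ½aΔt²; chain segment to segment.
0–4 s: v starts -2 m/s; Δx = -2·4 + ½·3·4² = 16 m; v ends 10 m/s.
4–7 s: v starts 10 m/s; Δx = 10·3 + ½·-2·3² = 21 m; v ends 4 m/s.
7–8 s: v starts 4 m/s; Δx = 4·1 + ½·-9·1² = -0.5 m; v ends -5 m/s.
8–13 s: v starts -5 m/s; Δx = -5·5 + ½·-7·5² = -112.5 m; v ends -40 m/s.
x(13) = -5 + Σ Δx = -81 m.

-81 m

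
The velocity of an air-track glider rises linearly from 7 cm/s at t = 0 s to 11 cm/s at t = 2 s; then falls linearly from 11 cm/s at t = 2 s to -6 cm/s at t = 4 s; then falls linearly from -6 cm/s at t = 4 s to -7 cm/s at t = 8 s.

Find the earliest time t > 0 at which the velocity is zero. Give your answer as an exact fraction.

v changes sign on 2–4 s (from 11 to -6); the graph is linear there, so v = 0 at t = 2 + (-11)·(4 − 2)/(-6 − 11) = 56/17 s.

t = 56/17 s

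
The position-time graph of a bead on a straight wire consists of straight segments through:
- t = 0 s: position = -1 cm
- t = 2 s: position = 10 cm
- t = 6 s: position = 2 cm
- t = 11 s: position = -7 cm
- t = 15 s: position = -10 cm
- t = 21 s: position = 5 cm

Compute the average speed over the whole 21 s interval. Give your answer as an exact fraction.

46/21 cm/s

Average speed = (total path length)/(elapsed time); on a piecewise-linear x-t graph the path length is Σ|Δx|.
0–2 s: |Δx| = |10 − -1| = 11 cm
2–6 s: |Δx| = |2 − 10| = 8 cm
6–11 s: |Δx| = |-7 − 2| = 9 cm
11–15 s: |Δx| = |-10 − -7| = 3 cm
15–21 s: |Δx| = |5 − -10| = 15 cm
Total path = 46 cm; average speed = 46/21 = 46/21 cm/s.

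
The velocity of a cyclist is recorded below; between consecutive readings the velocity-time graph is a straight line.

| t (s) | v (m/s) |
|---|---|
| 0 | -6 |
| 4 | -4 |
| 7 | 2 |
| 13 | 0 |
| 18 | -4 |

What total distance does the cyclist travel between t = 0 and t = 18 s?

41 m

Distance (not displacement) is the total path length: add the absolute areas under v-t.
0–4 s: |½(-6 + -4)(4)| = 20 m
4–7 s: v = 0 at t = 6 s; triangle areas 4 + 1 = 5 m
7–13 s: |½(2 + 0)(6)| = 6 m
13–18 s: |½(0 + -4)(5)| = 10 m
Total distance = 41 m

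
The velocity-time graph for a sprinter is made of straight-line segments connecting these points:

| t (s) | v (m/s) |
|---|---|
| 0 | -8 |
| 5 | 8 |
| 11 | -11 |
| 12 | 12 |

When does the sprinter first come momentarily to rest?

t = 2.5 s

v changes sign on 0–5 s (from -8 to 8); the graph is linear there, so v = 0 at t = 0 + (8)·(5 − 0)/(8 − -8) = 2.5 s.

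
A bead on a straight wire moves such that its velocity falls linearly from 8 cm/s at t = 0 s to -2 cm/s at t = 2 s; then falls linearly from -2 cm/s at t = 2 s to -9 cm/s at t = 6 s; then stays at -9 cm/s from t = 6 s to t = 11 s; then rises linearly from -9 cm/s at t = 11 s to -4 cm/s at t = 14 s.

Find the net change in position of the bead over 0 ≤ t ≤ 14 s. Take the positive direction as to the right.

Net displacement equals the area under the velocity-time graph (areas below the axis count negative).
0–2 s: ½(8 + -2)(2) = 6 cm
2–6 s: ½(-2 + -9)(4) = -22 cm
6–11 s: -9 × 5 = -45 cm
11–14 s: ½(-9 + -4)(3) = -19.5 cm
Net displacement = -80.5 cm

-80.5 cm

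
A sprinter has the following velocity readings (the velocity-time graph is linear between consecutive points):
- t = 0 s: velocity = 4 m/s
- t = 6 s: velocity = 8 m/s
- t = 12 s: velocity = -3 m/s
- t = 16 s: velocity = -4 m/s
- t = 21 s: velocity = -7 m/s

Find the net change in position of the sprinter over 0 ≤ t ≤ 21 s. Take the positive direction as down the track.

Displacement is the signed area under the v-t curve.
0–6 s: ½(4 + 8)(6) = 36 m
6–12 s: ½(8 + -3)(6) = 15 m
12–16 s: ½(-3 + -4)(4) = -14 m
16–21 s: ½(-4 + -7)(5) = -27.5 m
Net displacement = 9.5 m

9.5 m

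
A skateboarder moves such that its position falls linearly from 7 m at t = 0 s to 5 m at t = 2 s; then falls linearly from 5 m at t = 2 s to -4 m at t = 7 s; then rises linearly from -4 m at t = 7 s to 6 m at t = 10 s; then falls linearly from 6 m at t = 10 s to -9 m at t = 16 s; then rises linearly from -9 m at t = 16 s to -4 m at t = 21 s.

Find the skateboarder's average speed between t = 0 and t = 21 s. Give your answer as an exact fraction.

Average speed = (total path length)/(elapsed time); on a piecewise-linear x-t graph the path length is Σ|Δx|.
0–2 s: |Δx| = |5 − 7| = 2 m
2–7 s: |Δx| = |-4 − 5| = 9 m
7–10 s: |Δx| = |6 − -4| = 10 m
10–16 s: |Δx| = |-9 − 6| = 15 m
16–21 s: |Δx| = |-4 − -9| = 5 m
Total path = 41 m; average speed = 41/21 = 41/21 m/s.

41/21 m/s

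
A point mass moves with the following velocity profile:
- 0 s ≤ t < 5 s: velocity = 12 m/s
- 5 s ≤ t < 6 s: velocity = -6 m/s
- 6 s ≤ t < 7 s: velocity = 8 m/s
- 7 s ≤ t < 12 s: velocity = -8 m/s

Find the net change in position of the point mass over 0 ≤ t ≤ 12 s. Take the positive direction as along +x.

Displacement is the signed area under the v-t curve.
0–5 s: 12 × 5 = 60 m
5–6 s: -6 × 1 = -6 m
6–7 s: 8 × 1 = 8 m
7–12 s: -8 × 5 = -40 m
Net displacement = 22 m

22 m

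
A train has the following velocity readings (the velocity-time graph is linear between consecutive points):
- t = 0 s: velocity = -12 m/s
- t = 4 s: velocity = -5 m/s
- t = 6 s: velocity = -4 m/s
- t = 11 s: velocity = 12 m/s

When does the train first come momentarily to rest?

t = 7.25 s

v changes sign on 6–11 s (from -4 to 12); the graph is linear there, so v = 0 at t = 6 + (4)·(11 − 6)/(12 − -4) = 7.25 s.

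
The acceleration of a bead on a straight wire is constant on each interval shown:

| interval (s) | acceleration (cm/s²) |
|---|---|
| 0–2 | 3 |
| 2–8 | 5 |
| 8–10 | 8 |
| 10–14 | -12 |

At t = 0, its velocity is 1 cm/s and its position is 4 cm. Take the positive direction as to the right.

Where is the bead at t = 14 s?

350 cm

On each constant-a segment, Δv = aΔt and Δx = v₀Δt + ½aΔt²; chain segment to segment.
0–2 s: v starts 1 cm/s; Δx = 1·2 + ½·3·2² = 8 cm; v ends 7 cm/s.
2–8 s: v starts 7 cm/s; Δx = 7·6 + ½·5·6² = 132 cm; v ends 37 cm/s.
8–10 s: v starts 37 cm/s; Δx = 37·2 + ½·8·2² = 90 cm; v ends 53 cm/s.
10–14 s: v starts 53 cm/s; Δx = 53·4 + ½·-12·4² = 116 cm; v ends 5 cm/s.
x(14) = 4 + Σ Δx = 350 cm.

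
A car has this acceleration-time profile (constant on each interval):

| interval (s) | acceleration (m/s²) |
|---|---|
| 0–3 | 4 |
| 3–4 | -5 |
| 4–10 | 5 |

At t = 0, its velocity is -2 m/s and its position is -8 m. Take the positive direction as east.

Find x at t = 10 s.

131.5 m

On each constant-a segment, Δv = aΔt and Δx = v₀Δt + ½aΔt²; chain segment to segment.
0–3 s: v starts -2 m/s; Δx = -2·3 + ½·4·3² = 12 m; v ends 10 m/s.
3–4 s: v starts 10 m/s; Δx = 10·1 + ½·-5·1² = 7.5 m; v ends 5 m/s.
4–10 s: v starts 5 m/s; Δx = 5·6 + ½·5·6² = 120 m; v ends 35 m/s.
x(10) = -8 + Σ Δx = 131.5 m.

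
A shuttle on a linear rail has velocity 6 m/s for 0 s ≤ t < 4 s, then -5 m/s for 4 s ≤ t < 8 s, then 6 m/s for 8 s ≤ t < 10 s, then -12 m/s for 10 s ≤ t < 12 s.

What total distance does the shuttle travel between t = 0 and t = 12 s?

80 m

Distance (not displacement) is the total path length: add the absolute areas under v-t.
0–4 s: |6| × 4 = 24 m
4–8 s: |-5| × 4 = 20 m
8–10 s: |6| × 2 = 12 m
10–12 s: |-12| × 2 = 24 m
Total distance = 80 m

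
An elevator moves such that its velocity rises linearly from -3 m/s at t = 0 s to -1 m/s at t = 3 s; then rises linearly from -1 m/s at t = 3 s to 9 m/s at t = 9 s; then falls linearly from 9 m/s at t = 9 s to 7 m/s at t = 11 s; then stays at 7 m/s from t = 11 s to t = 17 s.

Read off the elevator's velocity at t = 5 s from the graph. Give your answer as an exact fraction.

7/3 m/s

On 3–9 s the graph is linear from -1 to 9 m/s: v(5) = -1 + (9 − -1)·(5 − 3)/(9 − 3) = 7/3 m/s.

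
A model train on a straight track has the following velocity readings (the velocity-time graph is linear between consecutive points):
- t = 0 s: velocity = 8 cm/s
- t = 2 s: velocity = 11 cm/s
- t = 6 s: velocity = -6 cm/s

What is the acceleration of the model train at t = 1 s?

1.5 cm/s²

Acceleration is the slope of the v-t graph on 0–2 s: (11 − 8)/(2 − 0) = 1.5 cm/s².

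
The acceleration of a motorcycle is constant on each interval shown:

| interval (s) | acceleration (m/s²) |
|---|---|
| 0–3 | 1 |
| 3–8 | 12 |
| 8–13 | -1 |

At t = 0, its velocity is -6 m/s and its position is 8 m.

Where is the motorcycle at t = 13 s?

On each constant-a segment, Δv = aΔt and Δx = v₀Δt + ½aΔt²; chain segment to segment.
0–3 s: v starts -6 m/s; Δx = -6·3 + ½·1·3² = -13.5 m; v ends -3 m/s.
3–8 s: v starts -3 m/s; Δx = -3·5 + ½·12·5² = 135 m; v ends 57 m/s.
8–13 s: v starts 57 m/s; Δx = 57·5 + ½·-1·5² = 272.5 m; v ends 52 m/s.
x(13) = 8 + Σ Δx = 402 m.

402 m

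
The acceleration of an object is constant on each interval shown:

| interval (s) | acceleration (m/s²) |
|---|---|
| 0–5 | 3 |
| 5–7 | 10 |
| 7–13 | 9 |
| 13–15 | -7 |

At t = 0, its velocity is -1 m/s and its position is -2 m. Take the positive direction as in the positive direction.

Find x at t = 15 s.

606.5 m

On each constant-a segment, Δv = aΔt and Δx = v₀Δt + ½aΔt²; chain segment to segment.
0–5 s: v starts -1 m/s; Δx = -1·5 + ½·3·5² = 32.5 m; v ends 14 m/s.
5–7 s: v starts 14 m/s; Δx = 14·2 + ½·10·2² = 48 m; v ends 34 m/s.
7–13 s: v starts 34 m/s; Δx = 34·6 + ½·9·6² = 366 m; v ends 88 m/s.
13–15 s: v starts 88 m/s; Δx = 88·2 + ½·-7·2² = 162 m; v ends 74 m/s.
x(15) = -2 + Σ Δx = 606.5 m.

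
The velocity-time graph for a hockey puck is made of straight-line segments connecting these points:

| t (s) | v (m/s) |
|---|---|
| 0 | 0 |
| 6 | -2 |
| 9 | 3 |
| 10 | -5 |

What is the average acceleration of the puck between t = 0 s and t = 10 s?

-0.5 m/s²

Average acceleration = Δv/Δt = (-5 − 0)/(10 − 0) = -0.5 m/s².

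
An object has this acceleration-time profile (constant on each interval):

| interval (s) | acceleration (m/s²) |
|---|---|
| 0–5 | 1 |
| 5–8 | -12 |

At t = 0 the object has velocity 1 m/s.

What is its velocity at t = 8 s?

-30 m/s

Δv equals the area under the a-t graph; then v = v₀ + Δv.
0–5 s: 1 × 5 = 5 m/s
5–8 s: -12 × 3 = -36 m/s
Δv = -31 m/s, so v(8) = 1 + (-31) = -30 m/s.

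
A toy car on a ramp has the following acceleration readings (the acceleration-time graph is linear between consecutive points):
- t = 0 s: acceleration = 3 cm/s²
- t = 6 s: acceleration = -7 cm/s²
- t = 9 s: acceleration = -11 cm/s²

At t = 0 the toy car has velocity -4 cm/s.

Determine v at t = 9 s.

-43 cm/s

Δv equals the area under the a-t graph; then v = v₀ + Δv.
0–6 s: ½(3 + -7)(6) = -12 cm/s
6–9 s: ½(-7 + -11)(3) = -27 cm/s
Δv = -39 cm/s, so v(9) = -4 + (-39) = -43 cm/s.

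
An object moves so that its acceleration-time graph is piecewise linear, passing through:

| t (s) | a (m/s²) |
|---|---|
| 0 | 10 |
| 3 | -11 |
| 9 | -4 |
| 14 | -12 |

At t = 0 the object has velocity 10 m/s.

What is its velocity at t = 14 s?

-76.5 m/s

Δv equals the area under the a-t graph; then v = v₀ + Δv.
0–3 s: ½(10 + -11)(3) = -1.5 m/s
3–9 s: ½(-11 + -4)(6) = -45 m/s
9–14 s: ½(-4 + -12)(5) = -40 m/s
Δv = -86.5 m/s, so v(14) = 10 + (-86.5) = -76.5 m/s.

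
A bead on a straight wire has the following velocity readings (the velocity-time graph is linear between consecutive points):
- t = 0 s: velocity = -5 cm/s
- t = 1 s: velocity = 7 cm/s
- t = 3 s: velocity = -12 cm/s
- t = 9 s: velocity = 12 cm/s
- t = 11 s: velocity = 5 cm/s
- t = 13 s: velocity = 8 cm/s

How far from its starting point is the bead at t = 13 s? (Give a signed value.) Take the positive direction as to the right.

Net displacement equals the area under the velocity-time graph (areas below the axis count negative).
0–1 s: ½(-5 + 7)(1) = 1 cm
1–3 s: ½(7 + -12)(2) = -5 cm
3–9 s: ½(-12 + 12)(6) = 0 cm
9–11 s: ½(12 + 5)(2) = 17 cm
11–13 s: ½(5 + 8)(2) = 13 cm
Net displacement = 26 cm

26 cm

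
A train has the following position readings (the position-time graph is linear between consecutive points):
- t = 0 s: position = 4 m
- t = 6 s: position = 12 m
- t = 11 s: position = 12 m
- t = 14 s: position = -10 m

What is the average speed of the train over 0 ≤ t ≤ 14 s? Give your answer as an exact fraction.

Average speed = (total path length)/(elapsed time); on a piecewise-linear x-t graph the path length is Σ|Δx|.
0–6 s: |Δx| = |12 − 4| = 8 m
6–11 s: |Δx| = |12 − 12| = 0 m
11–14 s: |Δx| = |-10 − 12| = 22 m
Total path = 30 m; average speed = 30/14 = 15/7 m/s.

15/7 m/s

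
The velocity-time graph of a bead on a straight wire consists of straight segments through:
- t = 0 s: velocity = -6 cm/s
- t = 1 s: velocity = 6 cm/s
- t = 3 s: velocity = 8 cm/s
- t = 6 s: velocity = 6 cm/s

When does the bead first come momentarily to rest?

t = 0.5 s

v changes sign on 0–1 s (from -6 to 6); the graph is linear there, so v = 0 at t = 0 + (6)·(1 − 0)/(6 − -6) = 0.5 s.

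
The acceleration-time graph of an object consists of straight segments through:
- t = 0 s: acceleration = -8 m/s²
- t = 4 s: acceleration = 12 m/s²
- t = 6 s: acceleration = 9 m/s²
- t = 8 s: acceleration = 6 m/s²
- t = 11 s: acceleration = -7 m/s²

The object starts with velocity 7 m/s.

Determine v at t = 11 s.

Δv equals the area under the a-t graph; then v = v₀ + Δv.
0–4 s: ½(-8 + 12)(4) = 8 m/s
4–6 s: ½(12 + 9)(2) = 21 m/s
6–8 s: ½(9 + 6)(2) = 15 m/s
8–11 s: ½(6 + -7)(3) = -1.5 m/s
Δv = 42.5 m/s, so v(11) = 7 + (42.5) = 49.5 m/s.

49.5 m/s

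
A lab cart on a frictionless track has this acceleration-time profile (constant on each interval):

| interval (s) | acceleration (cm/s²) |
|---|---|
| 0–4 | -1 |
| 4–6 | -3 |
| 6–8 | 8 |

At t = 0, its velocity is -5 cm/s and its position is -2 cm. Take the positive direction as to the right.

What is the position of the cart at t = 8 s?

-68 cm

On each constant-a segment, Δv = aΔt and Δx = v₀Δt + ½aΔt²; chain segment to segment.
0–4 s: v starts -5 cm/s; Δx = -5·4 + ½·-1·4² = -28 cm; v ends -9 cm/s.
4–6 s: v starts -9 cm/s; Δx = -9·2 + ½·-3·2² = -24 cm; v ends -15 cm/s.
6–8 s: v starts -15 cm/s; Δx = -15·2 + ½·8·2² = -14 cm; v ends 1 cm/s.
x(8) = -2 + Σ Δx = -68 cm.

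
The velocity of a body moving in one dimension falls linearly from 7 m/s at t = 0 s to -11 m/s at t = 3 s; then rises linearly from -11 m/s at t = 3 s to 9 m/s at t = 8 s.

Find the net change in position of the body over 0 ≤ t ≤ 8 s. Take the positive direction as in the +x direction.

Displacement is the signed area under the v-t curve.
0–3 s: ½(7 + -11)(3) = -6 m
3–8 s: ½(-11 + 9)(5) = -5 m
Net displacement = -11 m

-11 m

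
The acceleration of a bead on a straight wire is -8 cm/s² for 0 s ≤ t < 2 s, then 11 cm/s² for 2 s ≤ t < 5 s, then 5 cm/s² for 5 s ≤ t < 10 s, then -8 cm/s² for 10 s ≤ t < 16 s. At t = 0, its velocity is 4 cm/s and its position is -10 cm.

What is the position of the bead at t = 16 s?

295 cm

On each constant-a segment, Δv = aΔt and Δx = v₀Δt + ½aΔt²; chain segment to segment.
0–2 s: v starts 4 cm/s; Δx = 4·2 + ½·-8·2² = -8 cm; v ends -12 cm/s.
2–5 s: v starts -12 cm/s; Δx = -12·3 + ½·11·3² = 13.5 cm; v ends 21 cm/s.
5–10 s: v starts 21 cm/s; Δx = 21·5 + ½·5·5² = 167.5 cm; v ends 46 cm/s.
10–16 s: v starts 46 cm/s; Δx = 46·6 + ½·-8·6² = 132 cm; v ends -2 cm/s.
x(16) = -10 + Σ Δx = 295 cm.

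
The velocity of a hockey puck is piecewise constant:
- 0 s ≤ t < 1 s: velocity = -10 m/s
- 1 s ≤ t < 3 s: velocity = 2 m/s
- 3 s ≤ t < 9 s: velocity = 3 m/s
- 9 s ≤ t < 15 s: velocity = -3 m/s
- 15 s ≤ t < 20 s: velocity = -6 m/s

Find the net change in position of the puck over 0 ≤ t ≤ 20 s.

Net displacement equals the area under the velocity-time graph (areas below the axis count negative).
0–1 s: -10 × 1 = -10 m
1–3 s: 2 × 2 = 4 m
3–9 s: 3 × 6 = 18 m
9–15 s: -3 × 6 = -18 m
15–20 s: -6 × 5 = -30 m
Net displacement = -36 m

-36 m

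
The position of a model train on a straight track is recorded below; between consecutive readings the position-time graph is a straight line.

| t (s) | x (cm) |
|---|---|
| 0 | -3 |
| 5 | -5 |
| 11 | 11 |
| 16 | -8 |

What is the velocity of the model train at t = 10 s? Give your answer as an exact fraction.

Velocity is the slope of the x-t graph on 5–11 s: (11 − -5)/(11 − 5) = 8/3 cm/s.

8/3 cm/s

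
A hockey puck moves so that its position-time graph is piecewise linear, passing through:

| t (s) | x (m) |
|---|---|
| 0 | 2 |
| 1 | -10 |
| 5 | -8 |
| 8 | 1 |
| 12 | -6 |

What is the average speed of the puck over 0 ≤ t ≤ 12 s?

Average speed = (total path length)/(elapsed time); on a piecewise-linear x-t graph the path length is Σ|Δx|.
0–1 s: |Δx| = |-10 − 2| = 12 m
1–5 s: |Δx| = |-8 − -10| = 2 m
5–8 s: |Δx| = |1 − -8| = 9 m
8–12 s: |Δx| = |-6 − 1| = 7 m
Total path = 30 m; average speed = 30/12 = 2.5 m/s.

2.5 m/s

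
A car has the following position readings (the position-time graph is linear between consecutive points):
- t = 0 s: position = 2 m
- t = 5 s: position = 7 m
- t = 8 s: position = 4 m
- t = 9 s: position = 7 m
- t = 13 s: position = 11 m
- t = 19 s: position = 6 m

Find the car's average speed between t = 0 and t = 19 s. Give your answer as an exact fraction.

20/19 m/s

Average speed = (total path length)/(elapsed time); on a piecewise-linear x-t graph the path length is Σ|Δx|.
0–5 s: |Δx| = |7 − 2| = 5 m
5–8 s: |Δx| = |4 − 7| = 3 m
8–9 s: |Δx| = |7 − 4| = 3 m
9–13 s: |Δx| = |11 − 7| = 4 m
13–19 s: |Δx| = |6 − 11| = 5 m
Total path = 20 m; average speed = 20/19 = 20/19 m/s.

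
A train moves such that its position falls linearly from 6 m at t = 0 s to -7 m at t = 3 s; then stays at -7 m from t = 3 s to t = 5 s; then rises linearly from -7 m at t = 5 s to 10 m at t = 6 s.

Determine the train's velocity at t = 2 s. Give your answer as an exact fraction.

-13/3 m/s

Velocity is the slope of the x-t graph on 0–3 s: (-7 − 6)/(3 − 0) = -13/3 m/s.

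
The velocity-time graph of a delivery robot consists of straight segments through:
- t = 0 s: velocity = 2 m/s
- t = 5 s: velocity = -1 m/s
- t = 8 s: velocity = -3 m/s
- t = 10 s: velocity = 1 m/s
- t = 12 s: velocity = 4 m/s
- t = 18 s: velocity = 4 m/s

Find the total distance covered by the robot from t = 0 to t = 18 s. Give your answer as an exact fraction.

125/3 m

Distance (not displacement) is the total path length: add the absolute areas under v-t.
0–5 s: v = 0 at t = 10/3 s; triangle areas 10/3 + 5/6 = 25/6 m
5–8 s: |½(-1 + -3)(3)| = 6 m
8–10 s: v = 0 at t = 9.5 s; triangle areas 2.25 + 0.25 = 2.5 m
10–12 s: |½(1 + 4)(2)| = 5 m
12–18 s: |4| × 6 = 24 m
Total distance = 125/3 m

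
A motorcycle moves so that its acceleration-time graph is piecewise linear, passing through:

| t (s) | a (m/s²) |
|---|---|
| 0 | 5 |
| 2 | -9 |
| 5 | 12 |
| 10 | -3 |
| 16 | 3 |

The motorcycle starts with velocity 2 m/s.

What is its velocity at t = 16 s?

Δv equals the area under the a-t graph; then v = v₀ + Δv.
0–2 s: ½(5 + -9)(2) = -4 m/s
2–5 s: ½(-9 + 12)(3) = 4.5 m/s
5–10 s: ½(12 + -3)(5) = 22.5 m/s
10–16 s: ½(-3 + 3)(6) = 0 m/s
Δv = 23 m/s, so v(16) = 2 + (23) = 25 m/s.

25 m/s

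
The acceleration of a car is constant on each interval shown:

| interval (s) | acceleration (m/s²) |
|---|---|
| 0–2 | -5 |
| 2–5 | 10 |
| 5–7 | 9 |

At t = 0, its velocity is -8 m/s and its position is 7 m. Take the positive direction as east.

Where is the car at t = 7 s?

On each constant-a segment, Δv = aΔt and Δx = v₀Δt + ½aΔt²; chain segment to segment.
0–2 s: v starts -8 m/s; Δx = -8·2 + ½·-5·2² = -26 m; v ends -18 m/s.
2–5 s: v starts -18 m/s; Δx = -18·3 + ½·10·3² = -9 m; v ends 12 m/s.
5–7 s: v starts 12 m/s; Δx = 12·2 + ½·9·2² = 42 m; v ends 30 m/s.
x(7) = 7 + Σ Δx = 14 m.

14 m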